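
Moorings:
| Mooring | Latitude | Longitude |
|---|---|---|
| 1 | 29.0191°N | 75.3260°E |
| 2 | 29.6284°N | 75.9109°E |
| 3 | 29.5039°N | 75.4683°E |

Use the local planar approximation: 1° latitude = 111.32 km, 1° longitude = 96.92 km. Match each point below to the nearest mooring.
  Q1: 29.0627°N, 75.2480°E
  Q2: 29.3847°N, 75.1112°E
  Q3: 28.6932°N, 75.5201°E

Q1 at 29.0627°N, 75.2480°E:
  1: 8.9837 km
  2: 89.9640 km
  3: 53.5547 km
  → nearest: 1 (8.9837 km)
Q2 at 29.3847°N, 75.1112°E:
  1: 45.7141 km
  2: 82.1175 km
  3: 37.0667 km
  → nearest: 3 (37.0667 km)
Q3 at 28.6932°N, 75.5201°E:
  1: 40.8666 km
  2: 110.7825 km
  3: 90.3867 km
  → nearest: 1 (40.8666 km)

Q1→1; Q2→3; Q3→1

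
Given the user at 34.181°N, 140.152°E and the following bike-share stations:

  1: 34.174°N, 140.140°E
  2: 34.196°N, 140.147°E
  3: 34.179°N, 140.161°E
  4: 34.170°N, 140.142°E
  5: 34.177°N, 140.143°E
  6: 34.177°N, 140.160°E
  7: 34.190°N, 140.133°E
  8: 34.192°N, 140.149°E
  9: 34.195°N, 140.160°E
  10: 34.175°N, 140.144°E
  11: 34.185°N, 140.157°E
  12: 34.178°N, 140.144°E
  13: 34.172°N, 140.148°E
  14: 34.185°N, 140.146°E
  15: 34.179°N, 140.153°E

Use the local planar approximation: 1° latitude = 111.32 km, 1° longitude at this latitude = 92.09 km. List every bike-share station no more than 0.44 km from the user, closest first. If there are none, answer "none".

15

Distances from 34.181°N, 140.152°E:
1: √((-0.007·111.32)² + (-0.012·92.09)²) = √(0.60721 + 1.22120) = 1.352 km
2: √((0.015·111.32)² + (-0.005·92.09)²) = √(2.78823 + 0.21201) = 1.732 km
3: √((-0.002·111.32)² + (0.009·92.09)²) = √(0.04957 + 0.68693) = 0.858 km
4: √((-0.011·111.32)² + (-0.010·92.09)²) = √(1.49945 + 0.84806) = 1.532 km
5: √((-0.004·111.32)² + (-0.009·92.09)²) = √(0.19827 + 0.68693) = 0.941 km
6: √((-0.004·111.32)² + (0.008·92.09)²) = √(0.19827 + 0.54276) = 0.861 km
7: √((0.009·111.32)² + (-0.019·92.09)²) = √(1.00376 + 3.06149) = 2.016 km
8: √((0.011·111.32)² + (-0.003·92.09)²) = √(1.49945 + 0.07633) = 1.255 km
9: √((0.014·111.32)² + (0.008·92.09)²) = √(2.42886 + 0.54276) = 1.724 km
10: √((-0.006·111.32)² + (-0.008·92.09)²) = √(0.44612 + 0.54276) = 0.994 km
11: √((0.004·111.32)² + (0.005·92.09)²) = √(0.19827 + 0.21201) = 0.641 km
12: √((-0.003·111.32)² + (-0.008·92.09)²) = √(0.11153 + 0.54276) = 0.809 km
13: √((-0.009·111.32)² + (-0.004·92.09)²) = √(1.00376 + 0.13569) = 1.067 km
14: √((0.004·111.32)² + (-0.006·92.09)²) = √(0.19827 + 0.30530) = 0.710 km
15: √((-0.002·111.32)² + (0.001·92.09)²) = √(0.04957 + 0.00848) = 0.241 km
Threshold 0.44 km: 15 (0.241 km) is within range.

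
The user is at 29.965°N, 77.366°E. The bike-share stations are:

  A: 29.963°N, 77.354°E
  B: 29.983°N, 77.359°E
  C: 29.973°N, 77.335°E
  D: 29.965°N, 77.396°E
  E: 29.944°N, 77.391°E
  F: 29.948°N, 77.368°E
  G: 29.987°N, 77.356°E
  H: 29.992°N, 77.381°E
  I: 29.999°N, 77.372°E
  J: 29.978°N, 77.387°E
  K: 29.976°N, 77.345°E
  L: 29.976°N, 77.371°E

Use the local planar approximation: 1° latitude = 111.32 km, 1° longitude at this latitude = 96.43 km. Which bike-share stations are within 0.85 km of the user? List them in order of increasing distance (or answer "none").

Distances from 29.965°N, 77.366°E:
A: √((-0.002·111.32)² + (-0.012·96.43)²) = √(0.04957 + 1.33902) = 1.178 km
B: √((0.018·111.32)² + (-0.007·96.43)²) = √(4.01505 + 0.45564) = 2.114 km
C: √((0.008·111.32)² + (-0.031·96.43)²) = √(0.79310 + 8.93609) = 3.119 km
D: √((0.000·111.32)² + (0.030·96.43)²) = √(0.00000 + 8.36887) = 2.893 km
E: √((-0.021·111.32)² + (0.025·96.43)²) = √(5.46493 + 5.81172) = 3.358 km
F: √((-0.017·111.32)² + (0.002·96.43)²) = √(3.58133 + 0.03719) = 1.902 km
G: √((0.022·111.32)² + (-0.010·96.43)²) = √(5.99780 + 0.92987) = 2.632 km
H: √((0.027·111.32)² + (0.015·96.43)²) = √(9.03387 + 2.09222) = 3.336 km
I: √((0.034·111.32)² + (0.006·96.43)²) = √(14.32532 + 0.33475) = 3.829 km
J: √((0.013·111.32)² + (0.021·96.43)²) = √(2.09427 + 4.10075) = 2.489 km
K: √((0.011·111.32)² + (-0.021·96.43)²) = √(1.49945 + 4.10075) = 2.366 km
L: √((0.011·111.32)² + (0.005·96.43)²) = √(1.49945 + 0.23247) = 1.316 km
Threshold 0.85 km: none within range.

none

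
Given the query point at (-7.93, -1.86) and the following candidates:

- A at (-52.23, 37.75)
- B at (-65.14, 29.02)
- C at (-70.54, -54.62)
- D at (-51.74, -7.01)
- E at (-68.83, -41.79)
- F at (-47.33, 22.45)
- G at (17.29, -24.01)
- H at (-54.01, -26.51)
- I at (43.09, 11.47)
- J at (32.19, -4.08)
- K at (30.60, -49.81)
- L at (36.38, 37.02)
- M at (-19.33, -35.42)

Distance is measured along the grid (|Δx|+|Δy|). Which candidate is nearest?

Distances from (-7.93, -1.86):
A: |-44.30| + |39.61| = 44.30 + 39.61 = 83.91
B: |-57.21| + |30.88| = 57.21 + 30.88 = 88.09
C: |-62.61| + |-52.76| = 62.61 + 52.76 = 115.37
D: |-43.81| + |-5.15| = 43.81 + 5.15 = 48.96
E: |-60.90| + |-39.93| = 60.90 + 39.93 = 100.83
F: |-39.40| + |24.31| = 39.40 + 24.31 = 63.71
G: |25.22| + |-22.15| = 25.22 + 22.15 = 47.37
H: |-46.08| + |-24.65| = 46.08 + 24.65 = 70.73
I: |51.02| + |13.33| = 51.02 + 13.33 = 64.35
J: |40.12| + |-2.22| = 40.12 + 2.22 = 42.34
K: |38.53| + |-47.95| = 38.53 + 47.95 = 86.48
L: |44.31| + |38.88| = 44.31 + 38.88 = 83.19
M: |-11.40| + |-33.56| = 11.40 + 33.56 = 44.96
Minimum: J at 42.34.

J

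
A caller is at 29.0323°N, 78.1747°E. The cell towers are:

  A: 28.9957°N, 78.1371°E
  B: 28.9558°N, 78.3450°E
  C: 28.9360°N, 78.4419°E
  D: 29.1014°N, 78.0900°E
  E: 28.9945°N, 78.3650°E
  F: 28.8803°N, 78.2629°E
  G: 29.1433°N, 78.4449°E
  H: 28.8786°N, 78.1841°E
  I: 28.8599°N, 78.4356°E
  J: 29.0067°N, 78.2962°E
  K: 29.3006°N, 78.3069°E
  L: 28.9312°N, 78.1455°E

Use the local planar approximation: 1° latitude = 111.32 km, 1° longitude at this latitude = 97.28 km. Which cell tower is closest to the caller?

Distances from 29.0323°N, 78.1747°E:
A: √((-0.0366·111.32)² + (-0.0376·97.28)²) = √(16.600018 + 13.378974) = 5.4753 km
B: √((-0.0765·111.32)² + (0.1703·97.28)²) = √(72.521915 + 274.458332) = 18.6274 km
C: √((-0.0963·111.32)² + (0.2672·97.28)²) = √(114.920887 + 675.647278) = 28.1170 km
D: √((0.0691·111.32)² + (-0.0847·97.28)²) = √(59.170125 + 67.891272) = 11.2722 km
E: √((-0.0378·111.32)² + (0.1903·97.28)²) = √(17.706389 + 342.708361) = 18.9846 km
F: √((-0.1520·111.32)² + (0.0882·97.28)²) = √(286.308058 + 73.618047) = 18.9717 km
G: √((0.1110·111.32)² + (0.2702·97.28)²) = √(152.683587 + 690.904169) = 29.0446 km
H: √((-0.1537·111.32)² + (0.0094·97.28)²) = √(292.748130 + 0.836186) = 17.1343 km
I: √((-0.1724·111.32)² + (0.2609·97.28)²) = √(368.316282 + 644.162268) = 31.8195 km
J: √((-0.0256·111.32)² + (0.1215·97.28)²) = √(8.121314 + 139.701053) = 12.1582 km
K: √((0.2683·111.32)² + (0.1322·97.28)²) = √(892.047008 + 165.390300) = 32.5183 km
L: √((-0.1011·111.32)² + (-0.0292·97.28)²) = √(126.662690 + 8.068872) = 11.6074 km
Minimum: A at 5.4753 km.

A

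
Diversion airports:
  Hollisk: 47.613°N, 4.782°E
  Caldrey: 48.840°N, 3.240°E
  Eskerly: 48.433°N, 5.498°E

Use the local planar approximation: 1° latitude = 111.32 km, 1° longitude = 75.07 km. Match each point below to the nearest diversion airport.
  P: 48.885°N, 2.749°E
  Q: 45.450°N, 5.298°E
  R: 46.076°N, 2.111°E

P at 48.885°N, 2.749°E:
  Hollisk: 208.188 km
  Caldrey: 37.198 km
  Eskerly: 212.413 km
  → nearest: Caldrey (37.198 km)
Q at 45.450°N, 5.298°E:
  Hollisk: 243.881 km
  Caldrey: 407.775 km
  Eskerly: 332.407 km
  → nearest: Hollisk (243.881 km)
R at 46.076°N, 2.111°E:
  Hollisk: 263.590 km
  Caldrey: 319.148 km
  Eskerly: 365.367 km
  → nearest: Hollisk (263.590 km)

P→Caldrey; Q→Hollisk; R→Hollisk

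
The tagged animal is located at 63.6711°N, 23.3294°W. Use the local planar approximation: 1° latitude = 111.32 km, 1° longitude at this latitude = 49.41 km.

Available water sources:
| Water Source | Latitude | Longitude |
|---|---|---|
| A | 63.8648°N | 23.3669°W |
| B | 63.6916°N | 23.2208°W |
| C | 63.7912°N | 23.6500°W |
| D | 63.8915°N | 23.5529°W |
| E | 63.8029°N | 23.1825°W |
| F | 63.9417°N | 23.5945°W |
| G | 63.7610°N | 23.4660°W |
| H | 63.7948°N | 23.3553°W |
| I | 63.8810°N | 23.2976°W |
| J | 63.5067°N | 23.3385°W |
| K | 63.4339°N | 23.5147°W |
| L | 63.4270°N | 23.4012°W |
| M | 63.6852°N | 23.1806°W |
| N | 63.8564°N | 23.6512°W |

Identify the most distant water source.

F

Distances from 63.6711°N, 23.3294°W:
A: √((0.1937·111.32)² + (-0.0375·49.41)²) = √(464.949341 + 3.433146) = 21.6421 km
B: √((0.0205·111.32)² + (0.1086·49.41)²) = √(5.207798 + 28.793162) = 5.8310 km
C: √((0.1201·111.32)² + (-0.3206·49.41)²) = √(178.744386 + 250.932402) = 20.7286 km
D: √((0.2204·111.32)² + (-0.2235·49.41)²) = √(601.962692 + 121.950831) = 26.9056 km
E: √((0.1318·111.32)² + (0.1469·49.41)²) = √(215.266880 + 52.683340) = 16.3692 km
F: √((0.2706·111.32)² + (-0.2651·49.41)²) = √(907.406696 + 171.573086) = 32.8478 km
G: √((0.0899·111.32)² + (-0.1366·49.41)²) = √(100.153419 + 45.554481) = 12.0710 km
H: √((0.1237·111.32)² + (-0.0259·49.41)²) = √(189.620721 + 1.637681) = 13.8296 km
I: √((0.2099·111.32)² + (0.0318·49.41)²) = √(545.973134 + 2.468789) = 23.4188 km
J: √((-0.1644·111.32)² + (-0.0091·49.41)²) = √(334.926894 + 0.202168) = 18.3065 km
K: √((-0.2372·111.32)² + (-0.1853·49.41)²) = √(697.229517 + 83.826348) = 27.9474 km
L: √((-0.2441·111.32)² + (-0.0718·49.41)²) = √(738.383450 + 12.585735) = 27.4038 km
M: √((0.0141·111.32)² + (0.1488·49.41)²) = √(2.463682 + 54.054962) = 7.5179 km
N: √((0.1853·111.32)² + (-0.3218·49.41)²) = √(425.497717 + 252.814388) = 26.0444 km
Maximum: F at 32.8478 km.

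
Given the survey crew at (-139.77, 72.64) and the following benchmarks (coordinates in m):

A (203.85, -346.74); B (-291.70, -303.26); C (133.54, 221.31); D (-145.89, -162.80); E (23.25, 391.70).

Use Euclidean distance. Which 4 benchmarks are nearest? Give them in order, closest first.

Distances from (-139.77, 72.64):
A: 542.18 m
B: 405.44 m
C: 311.13 m
D: 235.52 m
E: 358.29 m
Sorted: D (235.52 m) < C (311.13 m) < E (358.29 m) < B (405.44 m) < A (542.18 m)

D, C, E, B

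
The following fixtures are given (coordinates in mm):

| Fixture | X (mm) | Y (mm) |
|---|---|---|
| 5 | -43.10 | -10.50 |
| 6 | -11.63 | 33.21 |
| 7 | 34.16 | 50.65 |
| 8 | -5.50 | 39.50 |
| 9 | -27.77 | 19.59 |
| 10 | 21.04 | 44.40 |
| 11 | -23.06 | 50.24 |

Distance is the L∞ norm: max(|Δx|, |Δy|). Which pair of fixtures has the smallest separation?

Pairwise distances:
5–6: 43.71 mm
5–7: 77.26 mm
5–8: 50.00 mm
5–9: 30.09 mm
5–10: 64.14 mm
5–11: 60.74 mm
6–7: 45.79 mm
6–8: 6.29 mm
6–9: 16.14 mm
6–10: 32.67 mm
6–11: 17.03 mm
7–8: 39.66 mm
7–9: 61.93 mm
7–10: 13.12 mm
7–11: 57.22 mm
8–9: 22.27 mm
8–10: 26.54 mm
8–11: 17.56 mm
9–10: 48.81 mm
9–11: 30.65 mm
10–11: 44.10 mm
Closest pair: 6–8 at 6.29 mm.

6 and 8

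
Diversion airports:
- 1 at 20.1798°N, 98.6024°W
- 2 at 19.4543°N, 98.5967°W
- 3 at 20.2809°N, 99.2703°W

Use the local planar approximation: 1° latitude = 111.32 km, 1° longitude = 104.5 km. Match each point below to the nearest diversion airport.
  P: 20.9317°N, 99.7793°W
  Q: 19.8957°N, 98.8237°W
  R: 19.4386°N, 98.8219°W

P at 20.9317°N, 99.7793°W:
  1: 148.7666 km
  2: 205.7204 km
  3: 89.8766 km
  → nearest: 3 (89.8766 km)
Q at 19.8957°N, 98.8237°W:
  1: 39.1792 km
  2: 54.5630 km
  3: 63.3782 km
  → nearest: 1 (39.1792 km)
R at 19.4386°N, 98.8219°W:
  1: 85.6394 km
  2: 23.5982 km
  3: 104.8213 km
  → nearest: 2 (23.5982 km)

P→3; Q→1; R→2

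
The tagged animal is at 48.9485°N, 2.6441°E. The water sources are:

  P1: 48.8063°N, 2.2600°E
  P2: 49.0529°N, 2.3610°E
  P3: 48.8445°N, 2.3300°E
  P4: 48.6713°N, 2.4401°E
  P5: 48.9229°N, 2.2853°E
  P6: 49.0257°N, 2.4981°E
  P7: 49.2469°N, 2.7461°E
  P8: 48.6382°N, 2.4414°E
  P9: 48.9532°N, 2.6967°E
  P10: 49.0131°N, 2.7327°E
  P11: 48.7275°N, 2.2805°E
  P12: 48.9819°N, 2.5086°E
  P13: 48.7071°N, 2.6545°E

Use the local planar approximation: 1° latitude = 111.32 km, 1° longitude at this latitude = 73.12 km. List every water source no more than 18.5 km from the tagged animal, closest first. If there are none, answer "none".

Distances from 48.9485°N, 2.6441°E:
P1: 32.2392 km
P2: 23.7396 km
P3: 25.7200 km
P4: 34.2741 km
P5: 26.3898 km
P6: 13.7048 km
P7: 34.0449 km
P8: 37.5881 km
P9: 3.8815 km
P10: 9.6791 km
P11: 36.2227 km
P12: 10.5824 km
P13: 26.8834 km
Threshold 18.5 km: P9 (3.8815 km), P10 (9.6791 km), P12 (10.5824 km), P6 (13.7048 km) are within range.

P9, P10, P12, P6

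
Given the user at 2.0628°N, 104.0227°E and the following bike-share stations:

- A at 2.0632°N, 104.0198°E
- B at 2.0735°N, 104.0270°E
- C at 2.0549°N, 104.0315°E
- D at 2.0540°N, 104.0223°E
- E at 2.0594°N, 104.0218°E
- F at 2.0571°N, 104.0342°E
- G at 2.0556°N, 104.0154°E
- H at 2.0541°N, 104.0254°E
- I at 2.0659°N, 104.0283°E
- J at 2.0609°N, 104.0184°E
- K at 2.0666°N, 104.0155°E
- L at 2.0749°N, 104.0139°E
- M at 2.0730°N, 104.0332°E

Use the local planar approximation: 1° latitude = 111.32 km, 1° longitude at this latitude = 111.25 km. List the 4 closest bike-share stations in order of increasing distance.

Distances from 2.0628°N, 104.0227°E:
A: 0.3257 km
B: 1.2836 km
C: 1.3160 km
D: 0.9806 km
E: 0.3915 km
F: 1.4281 km
G: 1.1410 km
H: 1.0140 km
I: 0.7122 km
J: 0.5230 km
K: 0.9058 km
L: 1.6652 km
M: 1.6290 km
Sorted: A (0.3257 km) < E (0.3915 km) < J (0.5230 km) < I (0.7122 km) < K (0.9058 km) < D (0.9806 km) < …

A, E, J, I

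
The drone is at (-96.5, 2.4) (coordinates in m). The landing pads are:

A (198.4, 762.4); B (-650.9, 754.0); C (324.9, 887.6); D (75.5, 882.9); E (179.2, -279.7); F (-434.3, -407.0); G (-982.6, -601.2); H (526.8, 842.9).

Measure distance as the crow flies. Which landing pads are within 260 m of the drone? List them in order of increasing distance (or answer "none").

none

Distances from (-96.5, 2.4):
A: 815.2 m
B: 933.9 m
C: 980.4 m
D: 897.1 m
E: 394.5 m
F: 530.8 m
G: 1072.2 m
H: 1046.4 m
Threshold 260 m: none within range.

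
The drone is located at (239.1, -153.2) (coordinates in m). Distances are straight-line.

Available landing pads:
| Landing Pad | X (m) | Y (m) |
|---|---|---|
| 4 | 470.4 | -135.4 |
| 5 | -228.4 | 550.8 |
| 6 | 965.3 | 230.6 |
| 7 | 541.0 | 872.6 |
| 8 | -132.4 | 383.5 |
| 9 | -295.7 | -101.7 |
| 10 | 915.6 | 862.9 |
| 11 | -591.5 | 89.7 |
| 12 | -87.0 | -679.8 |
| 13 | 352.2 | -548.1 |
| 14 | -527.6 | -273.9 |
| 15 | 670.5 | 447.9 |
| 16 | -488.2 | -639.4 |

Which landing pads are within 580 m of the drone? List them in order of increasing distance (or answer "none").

Distances from (239.1, -153.2):
4: √((231.3)² + (17.8)²) = √(53499.690 + 316.840) = 232.0 m
5: √((-467.5)² + (704.0)²) = √(218556.250 + 495616.000) = 845.1 m
6: √((726.2)² + (383.8)²) = √(527366.440 + 147302.440) = 821.4 m
7: √((301.9)² + (1025.8)²) = √(91143.610 + 1052265.640) = 1069.3 m
8: √((-371.5)² + (536.7)²) = √(138012.250 + 288046.890) = 652.7 m
9: √((-534.8)² + (51.5)²) = √(286011.040 + 2652.250) = 537.3 m
10: √((676.5)² + (1016.1)²) = √(457652.250 + 1032459.210) = 1220.7 m
11: √((-830.6)² + (242.9)²) = √(689896.360 + 59000.410) = 865.4 m
12: √((-326.1)² + (-526.6)²) = √(106341.210 + 277307.560) = 619.4 m
13: √((113.1)² + (-394.9)²) = √(12791.610 + 155946.010) = 410.8 m
14: √((-766.7)² + (-120.7)²) = √(587828.890 + 14568.490) = 776.1 m
15: √((431.4)² + (601.1)²) = √(186105.960 + 361321.210) = 739.9 m
16: √((-727.3)² + (-486.2)²) = √(528965.290 + 236390.440) = 874.8 m
Threshold 580 m: 4 (232.0 m), 13 (410.8 m), 9 (537.3 m) are within range.

4, 13, 9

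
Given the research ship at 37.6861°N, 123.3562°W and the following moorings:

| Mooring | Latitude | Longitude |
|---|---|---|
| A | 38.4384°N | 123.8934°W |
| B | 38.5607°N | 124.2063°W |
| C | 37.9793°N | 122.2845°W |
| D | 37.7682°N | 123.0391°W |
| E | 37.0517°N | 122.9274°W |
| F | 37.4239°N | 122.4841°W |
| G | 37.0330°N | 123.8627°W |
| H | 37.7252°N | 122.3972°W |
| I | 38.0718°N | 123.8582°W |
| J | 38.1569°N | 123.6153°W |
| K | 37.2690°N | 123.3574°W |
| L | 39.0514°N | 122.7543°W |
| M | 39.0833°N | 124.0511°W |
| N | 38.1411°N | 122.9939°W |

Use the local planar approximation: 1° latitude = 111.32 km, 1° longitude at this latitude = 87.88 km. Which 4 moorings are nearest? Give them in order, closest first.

Distances from 37.6861°N, 123.3562°W:
A: √((0.7523·111.32)² + (-0.5372·87.88)²) = √(7013.398546 + 2228.702522) = 96.1358 km
B: √((0.8746·111.32)² + (-0.8501·87.88)²) = √(9479.061508 + 5581.104173) = 122.7199 km
C: √((0.2932·111.32)² + (1.0717·87.88)²) = √(1065.305888 + 8870.060008) = 99.6763 km
D: √((0.0821·111.32)² + (0.3171·87.88)²) = √(83.528121 + 776.555644) = 29.3272 km
E: √((-0.6344·111.32)² + (0.4288·87.88)²) = √(4987.383268 + 1420.004269) = 80.0462 km
F: √((-0.2622·111.32)² + (0.8721·87.88)²) = √(851.945415 + 5873.712285) = 82.0101 km
G: √((-0.6531·111.32)² + (-0.5065·87.88)²) = √(5285.739586 + 1981.248706) = 85.2466 km
H: √((0.0391·111.32)² + (0.9590·87.88)²) = √(18.945231 + 7102.599245) = 84.3892 km
I: √((0.3857·111.32)² + (-0.5020·87.88)²) = √(1843.510744 + 1946.200280) = 61.5606 km
J: √((0.4708·111.32)² + (-0.2591·87.88)²) = √(2746.751078 + 518.459602) = 57.1420 km
K: √((-0.4171·111.32)² + (-0.0012·87.88)²) = √(2155.890878 + 0.011121) = 46.4317 km
L: √((1.3653·111.32)² + (0.6019·87.88)²) = √(23099.499803 + 2797.878063) = 160.9266 km
M: √((1.3972·111.32)² + (-0.6949·87.88)²) = √(24191.541862 + 3729.277662) = 167.0952 km
N: √((0.4550·111.32)² + (0.3623·87.88)²) = √(2565.483280 + 1013.717081) = 59.8264 km
Sorted: D (29.3272 km) < K (46.4317 km) < J (57.1420 km) < N (59.8264 km) < I (61.5606 km) < E (80.0462 km) < …

D, K, J, N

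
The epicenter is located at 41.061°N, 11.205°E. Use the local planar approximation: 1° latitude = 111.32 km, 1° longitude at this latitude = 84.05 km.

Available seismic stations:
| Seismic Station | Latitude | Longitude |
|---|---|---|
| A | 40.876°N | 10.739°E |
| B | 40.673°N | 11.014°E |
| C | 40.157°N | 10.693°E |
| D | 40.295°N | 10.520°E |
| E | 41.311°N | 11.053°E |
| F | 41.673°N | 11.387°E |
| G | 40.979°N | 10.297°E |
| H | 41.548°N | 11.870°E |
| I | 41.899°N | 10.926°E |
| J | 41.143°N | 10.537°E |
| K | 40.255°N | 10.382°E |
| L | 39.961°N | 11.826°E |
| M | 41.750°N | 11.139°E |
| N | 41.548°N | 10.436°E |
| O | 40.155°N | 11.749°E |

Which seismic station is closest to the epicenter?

Distances from 41.061°N, 11.205°E:
A: √((-0.185·111.32)² + (-0.466·84.05)²) = √(424.12107 + 1534.07739) = 44.252 km
B: √((-0.388·111.32)² + (-0.191·84.05)²) = √(1865.56269 + 257.71647) = 46.079 km
C: √((-0.904·111.32)² + (-0.512·84.05)²) = √(10127.05704 + 1851.89073) = 109.448 km
D: √((-0.766·111.32)² + (-0.685·84.05)²) = √(7271.16391 + 3314.79426) = 102.888 km
E: √((0.250·111.32)² + (-0.152·84.05)²) = √(774.50890 + 163.21596) = 30.622 km
F: √((0.612·111.32)² + (0.182·84.05)²) = √(4641.40258 + 234.00127) = 69.824 km
G: √((-0.082·111.32)² + (-0.908·84.05)²) = √(83.32477 + 5824.34554) = 76.861 km
H: √((0.487·111.32)² + (0.665·84.05)²) = √(2939.03202 + 3124.05540) = 77.866 km
I: √((0.838·111.32)² + (-0.279·84.05)²) = √(8702.30765 + 549.90016) = 96.188 km
J: √((0.082·111.32)² + (-0.668·84.05)²) = √(83.32477 + 3152.30594) = 56.883 km
K: √((-0.806·111.32)² + (-0.823·84.05)²) = √(8050.38182 + 4784.92468) = 113.293 km
L: √((-1.100·111.32)² + (0.621·84.05)²) = √(14994.49230 + 2724.32324) = 133.112 km
M: √((0.689·111.32)² + (-0.066·84.05)²) = √(5882.81023 + 30.77254) = 76.900 km
N: √((0.487·111.32)² + (-0.769·84.05)²) = √(2939.03202 + 4177.61213) = 84.360 km
O: √((-0.906·111.32)² + (0.544·84.05)²) = √(10171.91660 + 2090.61102) = 110.736 km
Minimum: E at 30.622 km.

E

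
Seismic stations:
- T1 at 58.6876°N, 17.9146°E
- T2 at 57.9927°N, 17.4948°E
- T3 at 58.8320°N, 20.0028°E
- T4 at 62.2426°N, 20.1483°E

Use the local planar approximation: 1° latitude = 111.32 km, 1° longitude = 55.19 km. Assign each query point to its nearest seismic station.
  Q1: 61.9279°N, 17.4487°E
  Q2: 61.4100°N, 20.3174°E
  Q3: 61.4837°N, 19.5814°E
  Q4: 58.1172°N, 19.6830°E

Q1 at 61.9279°N, 17.4487°E:
  T1: 361.6255 km
  T2: 438.0739 km
  T3: 372.3488 km
  T4: 153.0541 km
  → nearest: T4 (153.0541 km)
Q2 at 61.4100°N, 20.3174°E:
  T1: 330.8012 km
  T2: 411.0741 km
  T3: 287.5077 km
  T4: 93.1537 km
  → nearest: T4 (93.1537 km)
Q3 at 61.4837°N, 19.5814°E:
  T1: 324.5708 km
  T2: 405.3218 km
  T3: 296.1020 km
  T4: 90.0882 km
  → nearest: T4 (90.0882 km)
Q4 at 58.1172°N, 19.6830°E:
  T1: 116.4355 km
  T2: 121.5594 km
  T3: 81.5055 km
  T4: 459.9570 km
  → nearest: T3 (81.5055 km)

Q1→T4; Q2→T4; Q3→T4; Q4→T3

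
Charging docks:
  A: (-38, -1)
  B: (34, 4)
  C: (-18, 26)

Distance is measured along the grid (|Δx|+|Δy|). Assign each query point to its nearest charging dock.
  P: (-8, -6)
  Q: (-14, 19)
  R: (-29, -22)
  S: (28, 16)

P→A; Q→C; R→A; S→B

P at (-8, -6):
  A: |-30| + |5| = 30 + 5 = 35
  B: |42| + |10| = 42 + 10 = 52
  C: |-10| + |32| = 10 + 32 = 42
  → nearest: A (35)
Q at (-14, 19):
  A: |-24| + |-20| = 24 + 20 = 44
  B: |48| + |-15| = 48 + 15 = 63
  C: |-4| + |7| = 4 + 7 = 11
  → nearest: C (11)
R at (-29, -22):
  A: |-9| + |21| = 9 + 21 = 30
  B: |63| + |26| = 63 + 26 = 89
  C: |11| + |48| = 11 + 48 = 59
  → nearest: A (30)
S at (28, 16):
  A: |-66| + |-17| = 66 + 17 = 83
  B: |6| + |-12| = 6 + 12 = 18
  C: |-46| + |10| = 46 + 10 = 56
  → nearest: B (18)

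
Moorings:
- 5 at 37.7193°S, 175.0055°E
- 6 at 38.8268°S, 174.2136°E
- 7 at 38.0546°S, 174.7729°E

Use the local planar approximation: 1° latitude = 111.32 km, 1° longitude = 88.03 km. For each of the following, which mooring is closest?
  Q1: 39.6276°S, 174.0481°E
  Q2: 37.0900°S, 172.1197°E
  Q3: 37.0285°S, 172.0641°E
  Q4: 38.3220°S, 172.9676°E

Q1 at 39.6276°S, 174.0481°E:
  5: 228.5398 km
  6: 90.3277 km
  7: 186.3685 km
  → nearest: 6 (90.3277 km)
Q2 at 37.0900°S, 172.1197°E:
  5: 263.5191 km
  6: 267.1267 km
  7: 257.0625 km
  → nearest: 7 (257.0625 km)
Q3 at 37.0285°S, 172.0641°E:
  5: 270.1094 km
  6: 275.4617 km
  7: 264.4023 km
  → nearest: 7 (264.4023 km)
Q4 at 38.3220°S, 172.9676°E:
  5: 191.5319 km
  6: 123.2424 km
  7: 161.6843 km
  → nearest: 6 (123.2424 km)

Q1→6; Q2→7; Q3→7; Q4→6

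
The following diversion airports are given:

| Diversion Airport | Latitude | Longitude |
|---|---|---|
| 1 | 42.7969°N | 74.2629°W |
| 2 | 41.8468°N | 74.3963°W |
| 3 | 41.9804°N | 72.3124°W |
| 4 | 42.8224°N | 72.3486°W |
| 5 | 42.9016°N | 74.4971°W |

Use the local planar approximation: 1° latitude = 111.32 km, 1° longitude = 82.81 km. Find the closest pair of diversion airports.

Pairwise distances:
1–5: 22.6269 km
3–4: 93.7794 km
1–2: 106.3405 km
2–5: 117.7167 km
1–4: 158.5486 km
2–3: 173.2074 km
4–5: 178.1356 km
1–3: 185.3389 km
2–4: 201.3673 km
3–5: 207.9575 km
Closest pair: 1–5 at 22.6269 km.

1 and 5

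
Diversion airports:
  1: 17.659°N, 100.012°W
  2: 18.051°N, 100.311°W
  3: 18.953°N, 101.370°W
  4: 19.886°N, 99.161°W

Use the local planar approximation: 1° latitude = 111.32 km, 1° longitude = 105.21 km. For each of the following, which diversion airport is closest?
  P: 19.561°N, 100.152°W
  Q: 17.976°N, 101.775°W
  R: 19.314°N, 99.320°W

P at 19.561°N, 100.152°W:
  1: √((-1.902·111.32)² + (0.140·105.21)²) = √(44829.86391 + 216.95522) = 212.242 km
  2: √((-1.510·111.32)² + (-0.159·105.21)²) = √(28255.32389 + 279.83903) = 168.924 km
  3: √((-0.608·111.32)² + (-1.218·105.21)²) = √(4580.92893 + 16421.34093) = 144.922 km
  4: √((0.325·111.32)² + (0.991·105.21)²) = √(1308.92004 + 10870.79611) = 110.362 km
  → nearest: 4 (110.362 km)
Q at 17.976°N, 101.775°W:
  1: √((-0.317·111.32)² + (1.763·105.21)²) = √(1245.27400 + 34404.77055) = 188.812 km
  2: √((0.075·111.32)² + (1.464·105.21)²) = √(69.70580 + 23724.45227) = 154.254 km
  3: √((0.977·111.32)² + (0.405·105.21)²) = √(11828.65929 + 1815.61636) = 116.809 km
  4: √((1.910·111.32)² + (2.614·105.21)²) = √(45207.77469 + 75635.41736) = 347.625 km
  → nearest: 3 (116.809 km)
R at 19.314°N, 99.320°W:
  1: √((-1.655·111.32)² + (-0.692·105.21)²) = √(33942.38784 + 5300.61462) = 198.098 km
  2: √((-1.263·111.32)² + (-0.991·105.21)²) = √(19767.56140 + 10870.79611) = 175.038 km
  3: √((-0.361·111.32)² + (-2.050·105.21)²) = √(1614.95639 + 46518.07808) = 219.392 km
  4: √((0.572·111.32)² + (0.159·105.21)²) = √(4054.51072 + 279.83903) = 65.836 km
  → nearest: 4 (65.836 km)

P→4; Q→3; R→4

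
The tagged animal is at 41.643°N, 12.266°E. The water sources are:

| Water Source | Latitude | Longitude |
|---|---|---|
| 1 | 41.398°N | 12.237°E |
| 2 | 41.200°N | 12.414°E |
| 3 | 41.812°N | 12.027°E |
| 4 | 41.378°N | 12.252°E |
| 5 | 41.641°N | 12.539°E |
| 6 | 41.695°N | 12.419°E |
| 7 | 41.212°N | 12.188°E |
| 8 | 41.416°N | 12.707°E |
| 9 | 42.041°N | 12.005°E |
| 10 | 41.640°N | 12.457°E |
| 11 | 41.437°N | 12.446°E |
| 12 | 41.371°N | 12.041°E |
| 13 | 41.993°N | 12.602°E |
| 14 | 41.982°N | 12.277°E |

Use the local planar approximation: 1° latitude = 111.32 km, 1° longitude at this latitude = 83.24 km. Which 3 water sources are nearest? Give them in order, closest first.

6, 10, 5

Distances from 41.643°N, 12.266°E:
1: √((-0.245·111.32)² + (-0.029·83.24)²) = √(743.83835 + 5.82720) = 27.380 km
2: √((-0.443·111.32)² + (0.148·83.24)²) = √(2431.94555 + 151.77057) = 50.830 km
3: √((0.169·111.32)² + (-0.239·83.24)²) = √(353.93198 + 395.78556) = 27.381 km
4: √((-0.265·111.32)² + (-0.014·83.24)²) = √(870.23820 + 1.35806) = 29.523 km
5: √((-0.002·111.32)² + (0.273·83.24)²) = √(0.04957 + 516.40381) = 22.726 km
6: √((0.052·111.32)² + (0.153·83.24)²) = √(33.50835 + 162.19856) = 13.990 km
7: √((-0.431·111.32)² + (-0.078·83.24)²) = √(2301.97676 + 42.15541) = 48.416 km
8: √((-0.227·111.32)² + (0.441·83.24)²) = √(638.55471 + 1347.53893) = 44.566 km
9: √((0.398·111.32)² + (-0.261·83.24)²) = √(1962.96492 + 472.00343) = 49.345 km
10: √((-0.003·111.32)² + (0.191·83.24)²) = √(0.11153 + 252.77311) = 15.902 km
11: √((-0.206·111.32)² + (0.180·83.24)²) = √(525.87295 + 224.49628) = 27.393 km
12: √((-0.272·111.32)² + (-0.225·83.24)²) = √(916.82026 + 350.77544) = 35.603 km
13: √((0.350·111.32)² + (0.336·83.24)²) = √(1518.03744 + 782.24482) = 47.961 km
14: √((0.339·111.32)² + (0.011·83.24)²) = √(1424.11740 + 0.83840) = 37.749 km
Sorted: 6 (13.990 km) < 10 (15.902 km) < 5 (22.726 km) < 1 (27.380 km) < 3 (27.381 km) < …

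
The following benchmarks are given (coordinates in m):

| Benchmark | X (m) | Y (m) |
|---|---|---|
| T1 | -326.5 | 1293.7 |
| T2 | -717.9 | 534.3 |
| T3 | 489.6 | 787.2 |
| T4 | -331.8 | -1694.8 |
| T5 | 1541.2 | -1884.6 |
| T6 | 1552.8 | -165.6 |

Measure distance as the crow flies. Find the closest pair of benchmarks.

Pairwise distances:
T1–T2: √((-391.4)² + (-759.4)²) = √(153193.960 + 576688.360) = 854.3 m
T1–T3: √((816.1)² + (-506.5)²) = √(666019.210 + 256542.250) = 960.5 m
T1–T4: √((-5.3)² + (-2988.5)²) = √(28.090 + 8931132.250) = 2988.5 m
T1–T5: √((1867.7)² + (-3178.3)²) = √(3488303.290 + 10101590.890) = 3686.4 m
T1–T6: √((1879.3)² + (-1459.3)²) = √(3531768.490 + 2129556.490) = 2379.4 m
T2–T3: √((1207.5)² + (252.9)²) = √(1458056.250 + 63958.410) = 1233.7 m
T2–T4: √((386.1)² + (-2229.1)²) = √(149073.210 + 4968886.810) = 2262.3 m
T2–T5: √((2259.1)² + (-2418.9)²) = √(5103532.810 + 5851077.210) = 3309.8 m
T2–T6: √((2270.7)² + (-699.9)²) = √(5156078.490 + 489860.010) = 2376.1 m
T3–T4: √((-821.4)² + (-2482.0)²) = √(674697.960 + 6160324.000) = 2614.4 m
T3–T5: √((1051.6)² + (-2671.8)²) = √(1105862.560 + 7138515.240) = 2871.3 m
T3–T6: √((1063.2)² + (-952.8)²) = √(1130394.240 + 907827.840) = 1427.7 m
T4–T5: √((1873.0)² + (-189.8)²) = √(3508129.000 + 36024.040) = 1882.6 m
T4–T6: √((1884.6)² + (1529.2)²) = √(3551717.160 + 2338452.640) = 2427.0 m
T5–T6: √((11.6)² + (1719.0)²) = √(134.560 + 2954961.000) = 1719.0 m
Closest pair: T1–T2 at 854.3 m.

T1 and T2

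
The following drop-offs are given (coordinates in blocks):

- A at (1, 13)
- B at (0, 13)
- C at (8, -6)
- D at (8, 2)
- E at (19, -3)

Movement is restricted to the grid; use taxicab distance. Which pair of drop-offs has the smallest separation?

A and B

Pairwise distances:
A–B: 1 blocks
A–C: 26 blocks
A–D: 18 blocks
A–E: 34 blocks
B–C: 27 blocks
B–D: 19 blocks
B–E: 35 blocks
C–D: 8 blocks
C–E: 14 blocks
D–E: 16 blocks
Closest pair: A–B at 1 blocks.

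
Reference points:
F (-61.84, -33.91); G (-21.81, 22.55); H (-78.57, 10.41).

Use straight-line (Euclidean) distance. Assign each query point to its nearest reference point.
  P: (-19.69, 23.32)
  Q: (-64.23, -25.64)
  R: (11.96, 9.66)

P at (-19.69, 23.32):
  F: 71.08
  G: 2.26
  H: 60.28
  → nearest: G (2.26)
Q at (-64.23, -25.64):
  F: 8.61
  G: 64.20
  H: 38.80
  → nearest: F (8.61)
R at (11.96, 9.66):
  F: 85.70
  G: 36.15
  H: 90.53
  → nearest: G (36.15)

P→G; Q→F; R→G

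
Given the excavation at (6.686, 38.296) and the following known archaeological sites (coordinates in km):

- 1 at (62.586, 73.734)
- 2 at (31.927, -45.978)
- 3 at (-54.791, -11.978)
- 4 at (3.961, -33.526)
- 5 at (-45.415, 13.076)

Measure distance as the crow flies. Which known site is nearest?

5

Distances from (6.686, 38.296):
1: √((55.900)² + (35.438)²) = √(3124.81000 + 1255.85184) = 66.187 km
2: √((25.241)² + (-84.274)²) = √(637.10808 + 7102.10708) = 87.973 km
3: √((-61.477)² + (-50.274)²) = √(3779.42153 + 2527.47508) = 79.416 km
4: √((-2.725)² + (-71.822)²) = √(7.42563 + 5158.39968) = 71.874 km
5: √((-52.101)² + (-25.220)²) = √(2714.51420 + 636.04840) = 57.884 km
Minimum: 5 at 57.884 km.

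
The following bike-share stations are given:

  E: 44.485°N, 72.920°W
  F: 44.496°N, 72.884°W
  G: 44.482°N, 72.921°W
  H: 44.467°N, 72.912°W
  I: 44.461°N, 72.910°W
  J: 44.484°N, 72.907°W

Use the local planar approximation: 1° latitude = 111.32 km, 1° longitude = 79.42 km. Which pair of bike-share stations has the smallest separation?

E and G

Pairwise distances:
E–G: 0.343 km
H–I: 0.687 km
E–J: 1.038 km
G–J: 1.134 km
G–H: 1.816 km
H–J: 1.934 km
E–H: 2.102 km
F–J: 2.263 km
G–I: 2.496 km
I–J: 2.571 km
E–I: 2.787 km
E–F: 3.110 km
F–G: 3.326 km
F–H: 3.920 km
F–I: 4.410 km
Closest pair: E–G at 0.343 km.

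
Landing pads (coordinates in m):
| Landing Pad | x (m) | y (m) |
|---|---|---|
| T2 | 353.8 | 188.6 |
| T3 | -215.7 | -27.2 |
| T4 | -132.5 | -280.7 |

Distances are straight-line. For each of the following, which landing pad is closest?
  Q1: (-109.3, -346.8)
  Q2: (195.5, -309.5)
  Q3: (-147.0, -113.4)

Q1 at (-109.3, -346.8):
  T2: 707.9 m
  T3: 336.8 m
  T4: 70.1 m
  → nearest: T4 (70.1 m)
Q2 at (195.5, -309.5):
  T2: 522.6 m
  T3: 498.8 m
  T4: 329.3 m
  → nearest: T4 (329.3 m)
Q3 at (-147.0, -113.4):
  T2: 584.8 m
  T3: 110.2 m
  T4: 167.9 m
  → nearest: T3 (110.2 m)

Q1→T4; Q2→T4; Q3→T3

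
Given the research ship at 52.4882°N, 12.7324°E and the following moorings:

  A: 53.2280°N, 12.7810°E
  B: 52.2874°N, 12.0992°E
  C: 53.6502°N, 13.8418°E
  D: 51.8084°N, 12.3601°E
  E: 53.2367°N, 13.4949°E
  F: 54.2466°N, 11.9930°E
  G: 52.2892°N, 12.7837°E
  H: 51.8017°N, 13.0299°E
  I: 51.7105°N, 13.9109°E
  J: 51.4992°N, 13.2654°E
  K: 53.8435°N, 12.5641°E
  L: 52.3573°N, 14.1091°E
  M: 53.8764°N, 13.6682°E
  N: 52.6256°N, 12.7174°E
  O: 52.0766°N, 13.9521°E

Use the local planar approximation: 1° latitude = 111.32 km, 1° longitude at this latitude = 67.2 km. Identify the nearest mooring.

N

Distances from 52.4882°N, 12.7324°E:
A: √((0.7398·111.32)² + (0.0486·67.2)²) = √(6782.269600 + 10.666233) = 82.4193 km
B: √((-0.2008·111.32)² + (-0.6332·67.2)²) = √(499.659113 + 1810.591005) = 48.0651 km
C: √((1.1620·111.32)² + (1.1094·67.2)²) = √(16732.415923 + 5557.952991) = 149.2996 km
D: √((-0.6798·111.32)² + (-0.3723·67.2)²) = √(5726.756479 + 625.928344) = 79.7037 km
E: √((0.7485·111.32)² + (0.7625·67.2)²) = √(6942.725662 + 2625.537600) = 97.8175 km
F: √((1.7584·111.32)² + (-0.7394·67.2)²) = √(38316.139476 + 2468.865544) = 201.9530 km
G: √((-0.1990·111.32)² + (0.0513·67.2)²) = √(490.741231 + 11.884291) = 22.4193 km
H: √((-0.6865·111.32)² + (0.2975·67.2)²) = √(5840.196753 + 399.680064) = 78.9929 km
I: √((-0.7777·111.32)² + (1.1785·67.2)²) = √(7494.981984 + 6271.879703) = 117.3323 km
J: √((-0.9890·111.32)² + (0.5330·67.2)²) = √(12121.014716 + 1282.900470) = 115.7753 km
K: √((1.3553·111.32)² + (-0.1683·67.2)²) = √(22762.359177 + 127.910671) = 151.2953 km
L: √((-0.1309·111.32)² + (1.3767·67.2)²) = √(212.337006 + 8558.884603) = 93.6548 km
M: √((1.3882·111.32)² + (0.9358·67.2)²) = √(23880.888201 + 3954.618811) = 166.8398 km
N: √((0.1374·111.32)² + (-0.0150·67.2)²) = √(233.948282 + 1.016064) = 15.3285 km
O: √((-0.4116·111.32)² + (1.2197·67.2)²) = √(2099.409352 + 6718.071068) = 93.9014 km
Minimum: N at 15.3285 km.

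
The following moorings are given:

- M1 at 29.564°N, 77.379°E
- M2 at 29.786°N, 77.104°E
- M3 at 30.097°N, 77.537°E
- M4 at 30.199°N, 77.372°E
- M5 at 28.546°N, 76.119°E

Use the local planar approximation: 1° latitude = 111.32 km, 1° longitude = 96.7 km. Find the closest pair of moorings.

M3 and M4

Pairwise distances:
M1–M2: √((0.222·111.32)² + (-0.275·96.7)²) = √(610.73435 + 707.16106) = 36.303 km
M1–M3: √((0.533·111.32)² + (0.158·96.7)²) = √(3520.47134 + 233.43562) = 61.269 km
M1–M4: √((0.635·111.32)² + (-0.007·96.7)²) = √(4996.82162 + 0.45819) = 70.691 km
M1–M5: √((-1.018·111.32)² + (-1.260·96.7)²) = √(12842.27458 + 14845.47296) = 166.396 km
M2–M3: √((0.311·111.32)² + (0.433·96.7)²) = √(1198.58041 + 1753.18902) = 54.330 km
M2–M4: √((0.413·111.32)² + (0.268·96.7)²) = √(2113.71534 + 671.61832) = 52.776 km
M2–M5: √((-1.240·111.32)² + (-0.985·96.7)²) = √(19054.15815 + 9072.46725) = 167.710 km
M3–M4: √((0.102·111.32)² + (-0.165·96.7)²) = √(128.92785 + 254.57798) = 19.583 km
M3–M5: √((-1.551·111.32)² + (-1.418·96.7)²) = √(29810.55015 + 18802.05894) = 220.483 km
M4–M5: √((-1.653·111.32)² + (-1.253·96.7)²) = √(33860.40142 + 14680.98146) = 220.321 km
Closest pair: M3–M4 at 19.583 km.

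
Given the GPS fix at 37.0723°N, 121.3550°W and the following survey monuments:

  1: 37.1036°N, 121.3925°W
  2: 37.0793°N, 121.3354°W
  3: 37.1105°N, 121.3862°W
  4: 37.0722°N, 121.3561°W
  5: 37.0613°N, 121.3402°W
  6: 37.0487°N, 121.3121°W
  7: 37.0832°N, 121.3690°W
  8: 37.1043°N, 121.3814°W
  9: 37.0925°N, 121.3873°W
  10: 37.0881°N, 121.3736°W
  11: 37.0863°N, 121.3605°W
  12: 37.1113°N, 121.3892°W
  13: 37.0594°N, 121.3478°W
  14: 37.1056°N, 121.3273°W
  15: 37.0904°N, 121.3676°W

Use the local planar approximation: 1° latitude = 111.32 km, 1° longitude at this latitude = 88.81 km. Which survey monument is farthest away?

12

Distances from 37.0723°N, 121.3550°W:
1: √((0.0313·111.32)² + (-0.0375·88.81)²) = √(12.140458 + 11.091398) = 4.8199 km
2: √((0.0070·111.32)² + (0.0196·88.81)²) = √(0.607215 + 3.029953) = 1.9071 km
3: √((0.0382·111.32)² + (-0.0312·88.81)²) = √(18.083110 + 7.677732) = 5.0755 km
4: √((-0.0001·111.32)² + (-0.0011·88.81)²) = √(0.000124 + 0.009544) = 0.0983 km
5: √((-0.0110·111.32)² + (0.0148·88.81)²) = √(1.499449 + 1.727616) = 1.7964 km
6: √((-0.0236·111.32)² + (0.0429·88.81)²) = √(6.901928 + 14.515711) = 4.6279 km
7: √((0.0109·111.32)² + (-0.0140·88.81)²) = √(1.472310 + 1.545894) = 1.7373 km
8: √((0.0320·111.32)² + (-0.0264·88.81)²) = √(12.689554 + 5.497074) = 4.2646 km
9: √((0.0202·111.32)² + (-0.0323·88.81)²) = √(5.056490 + 8.228654) = 3.6449 km
10: √((0.0158·111.32)² + (-0.0186·88.81)²) = √(3.093574 + 2.728661) = 2.4129 km
11: √((0.0140·111.32)² + (-0.0055·88.81)²) = √(2.428860 + 0.238588) = 1.6332 km
12: √((0.0390·111.32)² + (-0.0342·88.81)²) = √(18.848449 + 9.225203) = 5.2985 km
13: √((-0.0129·111.32)² + (0.0072·88.81)²) = √(2.062176 + 0.408873) = 1.5720 km
14: √((0.0333·111.32)² + (0.0277·88.81)²) = √(13.741523 + 6.051782) = 4.4490 km
15: √((0.0181·111.32)² + (-0.0126·88.81)²) = √(4.059790 + 1.252174) = 2.3048 km
Maximum: 12 at 5.2985 km.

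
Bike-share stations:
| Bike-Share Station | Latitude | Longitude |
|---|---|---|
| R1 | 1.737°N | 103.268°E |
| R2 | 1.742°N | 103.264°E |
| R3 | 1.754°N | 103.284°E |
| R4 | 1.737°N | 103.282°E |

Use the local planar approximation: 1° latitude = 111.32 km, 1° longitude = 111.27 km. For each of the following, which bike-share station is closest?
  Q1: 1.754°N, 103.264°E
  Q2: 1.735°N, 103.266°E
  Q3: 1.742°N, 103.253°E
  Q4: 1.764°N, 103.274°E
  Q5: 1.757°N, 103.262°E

Q1→R2; Q2→R1; Q3→R2; Q4→R3; Q5→R2

Q1 at 1.754°N, 103.264°E:
  R1: 1.944 km
  R2: 1.336 km
  R3: 2.225 km
  R4: 2.755 km
  → nearest: R2 (1.336 km)
Q2 at 1.735°N, 103.266°E:
  R1: 0.315 km
  R2: 0.810 km
  R3: 2.913 km
  R4: 1.794 km
  → nearest: R1 (0.315 km)
Q3 at 1.742°N, 103.253°E:
  R1: 1.759 km
  R2: 1.224 km
  R3: 3.699 km
  R4: 3.274 km
  → nearest: R2 (1.224 km)
Q4 at 1.764°N, 103.274°E:
  R1: 3.079 km
  R2: 2.690 km
  R3: 1.574 km
  R4: 3.135 km
  → nearest: R3 (1.574 km)
Q5 at 1.757°N, 103.262°E:
  R1: 2.324 km
  R2: 1.685 km
  R3: 2.471 km
  R4: 3.148 km
  → nearest: R2 (1.685 km)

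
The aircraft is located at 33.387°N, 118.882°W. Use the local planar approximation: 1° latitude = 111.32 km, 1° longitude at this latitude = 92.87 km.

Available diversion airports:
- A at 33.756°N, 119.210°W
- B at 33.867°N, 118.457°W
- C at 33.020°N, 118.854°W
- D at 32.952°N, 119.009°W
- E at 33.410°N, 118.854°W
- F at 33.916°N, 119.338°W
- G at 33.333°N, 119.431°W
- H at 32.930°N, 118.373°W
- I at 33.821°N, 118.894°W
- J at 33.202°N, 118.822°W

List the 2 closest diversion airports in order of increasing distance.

E, J

Distances from 33.387°N, 118.882°W:
A: √((0.369·111.32)² + (-0.328·92.87)²) = √(1687.32650 + 927.89445) = 51.139 km
B: √((0.480·111.32)² + (0.425·92.87)²) = √(2855.14961 + 1557.86117) = 66.430 km
C: √((-0.367·111.32)² + (0.028·92.87)²) = √(1669.08527 + 6.76187) = 40.937 km
D: √((-0.435·111.32)² + (-0.127·92.87)²) = √(2344.90315 + 139.10999) = 49.840 km
E: √((0.023·111.32)² + (0.028·92.87)²) = √(6.55544 + 6.76187) = 3.649 km
F: √((0.529·111.32)² + (-0.456·92.87)²) = √(3467.82952 + 1793.41409) = 72.534 km
G: √((-0.054·111.32)² + (-0.549·92.87)²) = √(36.13549 + 2599.53447) = 51.339 km
H: √((-0.457·111.32)² + (0.509·92.87)²) = √(2588.08655 + 2234.53137) = 69.445 km
I: √((0.434·111.32)² + (-0.012·92.87)²) = √(2334.13437 + 1.24198) = 48.326 km
J: √((-0.185·111.32)² + (0.060·92.87)²) = √(424.12107 + 31.04941) = 21.335 km
Sorted: E (3.649 km) < J (21.335 km) < C (40.937 km) < I (48.326 km) < …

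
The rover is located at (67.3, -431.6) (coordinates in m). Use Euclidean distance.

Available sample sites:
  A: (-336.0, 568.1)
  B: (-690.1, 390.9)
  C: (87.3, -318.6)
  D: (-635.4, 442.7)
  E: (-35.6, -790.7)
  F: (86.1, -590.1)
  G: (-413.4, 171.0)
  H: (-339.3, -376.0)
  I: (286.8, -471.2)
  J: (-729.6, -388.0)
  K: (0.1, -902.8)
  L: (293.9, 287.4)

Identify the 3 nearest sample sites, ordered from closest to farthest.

C, F, I

Distances from (67.3, -431.6):
A: 1078.0 m
B: 1118.1 m
C: 114.8 m
D: 1121.7 m
E: 373.6 m
F: 159.6 m
G: 770.8 m
H: 410.4 m
I: 223.0 m
J: 798.1 m
K: 476.0 m
L: 753.9 m
Sorted: C (114.8 m) < F (159.6 m) < I (223.0 m) < E (373.6 m) < H (410.4 m) < …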